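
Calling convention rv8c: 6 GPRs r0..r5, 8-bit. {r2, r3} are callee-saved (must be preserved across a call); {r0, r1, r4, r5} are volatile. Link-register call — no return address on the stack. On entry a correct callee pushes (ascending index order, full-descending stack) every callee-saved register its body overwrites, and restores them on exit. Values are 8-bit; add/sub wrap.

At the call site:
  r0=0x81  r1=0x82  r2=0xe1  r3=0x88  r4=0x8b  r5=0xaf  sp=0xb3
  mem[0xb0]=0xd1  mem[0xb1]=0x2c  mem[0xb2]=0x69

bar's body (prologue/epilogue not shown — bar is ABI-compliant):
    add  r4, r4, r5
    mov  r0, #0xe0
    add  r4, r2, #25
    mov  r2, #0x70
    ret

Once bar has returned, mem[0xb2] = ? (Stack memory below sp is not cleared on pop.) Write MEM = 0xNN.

MEM = 0xe1

prologue: push r2 -> mem[0xb2]=0xe1, sp=0xb2
body[0] add  r4, r4, r5 -> r4=0x3a
body[1] mov  r0, #0xe0 -> r0=0xe0
body[2] add  r4, r2, #25 -> r4=0xfa
body[3] mov  r2, #0x70 -> r2=0x70
epilogue: pop r2=0xe1, sp=0xb3
prologue pushed ['r2'] at ['0xb2']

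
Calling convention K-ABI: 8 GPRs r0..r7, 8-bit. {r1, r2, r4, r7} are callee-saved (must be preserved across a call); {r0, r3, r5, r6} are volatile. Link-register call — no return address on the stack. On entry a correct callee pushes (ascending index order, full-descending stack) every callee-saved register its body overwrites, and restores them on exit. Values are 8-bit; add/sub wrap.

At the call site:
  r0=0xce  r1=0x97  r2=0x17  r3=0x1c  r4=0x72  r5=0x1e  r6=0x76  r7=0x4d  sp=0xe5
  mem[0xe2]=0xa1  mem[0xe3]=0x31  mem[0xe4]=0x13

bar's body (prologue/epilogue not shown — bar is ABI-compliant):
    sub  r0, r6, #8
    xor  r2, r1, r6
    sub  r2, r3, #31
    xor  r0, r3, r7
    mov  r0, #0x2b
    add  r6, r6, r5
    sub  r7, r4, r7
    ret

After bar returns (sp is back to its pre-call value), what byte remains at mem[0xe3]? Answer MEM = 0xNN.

prologue: push r2 -> mem[0xe4]=0x17, sp=0xe4
prologue: push r7 -> mem[0xe3]=0x4d, sp=0xe3
body[0] sub  r0, r6, #8 -> r0=0x6e
body[1] xor  r2, r1, r6 -> r2=0xe1
body[2] sub  r2, r3, #31 -> r2=0xfd
body[3] xor  r0, r3, r7 -> r0=0x51
body[4] mov  r0, #0x2b -> r0=0x2b
body[5] add  r6, r6, r5 -> r6=0x94
body[6] sub  r7, r4, r7 -> r7=0x25
epilogue: pop r7=0x4d, sp=0xe4
epilogue: pop r2=0x17, sp=0xe5
prologue pushed ['r2', 'r7'] at ['0xe4', '0xe3']

MEM = 0x4d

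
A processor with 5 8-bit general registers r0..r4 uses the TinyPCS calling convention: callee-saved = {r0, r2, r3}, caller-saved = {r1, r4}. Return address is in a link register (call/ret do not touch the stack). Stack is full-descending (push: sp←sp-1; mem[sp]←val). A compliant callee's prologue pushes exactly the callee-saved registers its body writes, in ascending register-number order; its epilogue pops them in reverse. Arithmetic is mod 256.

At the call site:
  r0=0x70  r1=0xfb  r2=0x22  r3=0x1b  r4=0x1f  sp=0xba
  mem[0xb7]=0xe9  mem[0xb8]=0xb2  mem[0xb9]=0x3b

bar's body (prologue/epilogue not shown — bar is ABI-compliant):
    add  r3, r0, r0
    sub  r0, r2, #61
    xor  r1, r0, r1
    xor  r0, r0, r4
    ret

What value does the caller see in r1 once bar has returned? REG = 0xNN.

prologue: push r0 -> mem[0xb9]=0x70, sp=0xb9
prologue: push r3 -> mem[0xb8]=0x1b, sp=0xb8
body[0] add  r3, r0, r0 -> r3=0xe0
body[1] sub  r0, r2, #61 -> r0=0xe5
body[2] xor  r1, r0, r1 -> r1=0x1e
body[3] xor  r0, r0, r4 -> r0=0xfa
epilogue: pop r3=0x1b, sp=0xb9
epilogue: pop r0=0x70, sp=0xba
r1 is caller-saved -> body value

REG = 0x1e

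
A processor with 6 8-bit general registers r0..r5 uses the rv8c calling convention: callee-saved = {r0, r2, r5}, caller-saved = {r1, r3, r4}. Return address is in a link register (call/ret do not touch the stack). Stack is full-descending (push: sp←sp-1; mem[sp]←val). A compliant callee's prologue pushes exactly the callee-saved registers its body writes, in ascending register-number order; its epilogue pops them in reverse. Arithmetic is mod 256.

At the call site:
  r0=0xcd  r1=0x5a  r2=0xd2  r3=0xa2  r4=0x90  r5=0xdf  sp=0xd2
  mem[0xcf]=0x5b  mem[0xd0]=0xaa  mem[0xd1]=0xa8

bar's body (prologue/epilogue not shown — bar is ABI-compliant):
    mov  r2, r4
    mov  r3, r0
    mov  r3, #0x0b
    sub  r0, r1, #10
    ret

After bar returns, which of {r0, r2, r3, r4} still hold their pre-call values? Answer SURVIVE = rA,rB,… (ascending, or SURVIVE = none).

SURVIVE = r0,r2,r4

prologue: push r0 -> mem[0xd1]=0xcd, sp=0xd1
prologue: push r2 -> mem[0xd0]=0xd2, sp=0xd0
body[0] mov  r2, r4 -> r2=0x90
body[1] mov  r3, r0 -> r3=0xcd
body[2] mov  r3, #0x0b -> r3=0x0b
body[3] sub  r0, r1, #10 -> r0=0x50
epilogue: pop r2=0xd2, sp=0xd1
epilogue: pop r0=0xcd, sp=0xd2
r0: callee-saved, written=True
r2: callee-saved, written=True
r3: caller-saved, written=True
r4: caller-saved, written=False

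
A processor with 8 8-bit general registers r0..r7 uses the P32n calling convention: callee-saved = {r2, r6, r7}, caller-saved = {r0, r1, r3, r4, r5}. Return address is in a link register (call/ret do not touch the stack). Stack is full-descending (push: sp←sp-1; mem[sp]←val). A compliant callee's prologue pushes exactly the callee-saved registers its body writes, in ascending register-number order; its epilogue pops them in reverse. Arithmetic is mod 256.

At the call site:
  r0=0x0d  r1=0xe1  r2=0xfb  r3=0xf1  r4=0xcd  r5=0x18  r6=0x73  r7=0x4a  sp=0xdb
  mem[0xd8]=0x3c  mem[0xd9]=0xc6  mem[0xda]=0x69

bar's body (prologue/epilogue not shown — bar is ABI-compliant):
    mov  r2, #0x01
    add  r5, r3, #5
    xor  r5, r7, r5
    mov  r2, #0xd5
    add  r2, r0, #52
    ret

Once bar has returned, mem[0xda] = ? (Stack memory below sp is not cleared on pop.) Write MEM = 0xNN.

MEM = 0xfb

prologue: push r2 → mem[0xda]=0xfb, sp=0xda
body[0] mov  r2, #0x01 → r2=0x01
body[1] add  r5, r3, #5 → r5=0xf6
body[2] xor  r5, r7, r5 → r5=0xbc
body[3] mov  r2, #0xd5 → r2=0xd5
body[4] add  r2, r0, #52 → r2=0x41
epilogue: pop r2=0xfb, sp=0xdb
prologue pushed ['r2'] at ['0xda']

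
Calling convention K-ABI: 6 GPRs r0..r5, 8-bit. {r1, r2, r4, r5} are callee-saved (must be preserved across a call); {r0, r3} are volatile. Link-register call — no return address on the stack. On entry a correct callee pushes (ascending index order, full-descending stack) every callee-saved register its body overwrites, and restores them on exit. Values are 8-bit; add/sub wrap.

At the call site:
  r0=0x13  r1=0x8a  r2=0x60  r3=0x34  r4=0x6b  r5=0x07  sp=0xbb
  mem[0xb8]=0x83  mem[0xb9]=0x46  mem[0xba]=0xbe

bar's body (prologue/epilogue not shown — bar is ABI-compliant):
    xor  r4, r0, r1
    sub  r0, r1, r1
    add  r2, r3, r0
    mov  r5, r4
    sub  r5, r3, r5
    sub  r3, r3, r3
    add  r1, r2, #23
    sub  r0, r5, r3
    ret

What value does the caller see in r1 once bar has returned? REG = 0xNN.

REG = 0x8a

prologue: push r1 -> mem[0xba]=0x8a, sp=0xba
prologue: push r2 -> mem[0xb9]=0x60, sp=0xb9
prologue: push r4 -> mem[0xb8]=0x6b, sp=0xb8
prologue: push r5 -> mem[0xb7]=0x07, sp=0xb7
body[0] xor  r4, r0, r1 -> r4=0x99
body[1] sub  r0, r1, r1 -> r0=0x00
body[2] add  r2, r3, r0 -> r2=0x34
body[3] mov  r5, r4 -> r5=0x99
body[4] sub  r5, r3, r5 -> r5=0x9b
body[5] sub  r3, r3, r3 -> r3=0x00
body[6] add  r1, r2, #23 -> r1=0x4b
body[7] sub  r0, r5, r3 -> r0=0x9b
epilogue: pop r5=0x07, sp=0xb8
epilogue: pop r4=0x6b, sp=0xb9
epilogue: pop r2=0x60, sp=0xba
epilogue: pop r1=0x8a, sp=0xbb
r1 is callee-saved -> restored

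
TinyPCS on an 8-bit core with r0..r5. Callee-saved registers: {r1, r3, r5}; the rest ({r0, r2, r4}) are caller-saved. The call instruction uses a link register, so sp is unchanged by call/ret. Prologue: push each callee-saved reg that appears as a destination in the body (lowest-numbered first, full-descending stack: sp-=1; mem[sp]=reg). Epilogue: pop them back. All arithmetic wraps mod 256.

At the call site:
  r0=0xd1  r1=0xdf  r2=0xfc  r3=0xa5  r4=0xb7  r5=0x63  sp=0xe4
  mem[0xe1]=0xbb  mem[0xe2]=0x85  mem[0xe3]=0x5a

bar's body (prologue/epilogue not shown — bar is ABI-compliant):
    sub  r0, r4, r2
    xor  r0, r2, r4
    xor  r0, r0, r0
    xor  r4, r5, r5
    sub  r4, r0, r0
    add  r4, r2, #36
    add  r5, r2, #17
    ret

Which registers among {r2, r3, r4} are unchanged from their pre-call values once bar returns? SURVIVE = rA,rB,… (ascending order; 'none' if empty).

prologue: push r5 -> mem[0xe3]=0x63, sp=0xe3
body[0] sub  r0, r4, r2 -> r0=0xbb
body[1] xor  r0, r2, r4 -> r0=0x4b
body[2] xor  r0, r0, r0 -> r0=0x00
body[3] xor  r4, r5, r5 -> r4=0x00
body[4] sub  r4, r0, r0 -> r4=0x00
body[5] add  r4, r2, #36 -> r4=0x20
body[6] add  r5, r2, #17 -> r5=0x0d
epilogue: pop r5=0x63, sp=0xe4
r2: caller-saved, written=False
r3: callee-saved, written=False
r4: caller-saved, written=True

SURVIVE = r2,r3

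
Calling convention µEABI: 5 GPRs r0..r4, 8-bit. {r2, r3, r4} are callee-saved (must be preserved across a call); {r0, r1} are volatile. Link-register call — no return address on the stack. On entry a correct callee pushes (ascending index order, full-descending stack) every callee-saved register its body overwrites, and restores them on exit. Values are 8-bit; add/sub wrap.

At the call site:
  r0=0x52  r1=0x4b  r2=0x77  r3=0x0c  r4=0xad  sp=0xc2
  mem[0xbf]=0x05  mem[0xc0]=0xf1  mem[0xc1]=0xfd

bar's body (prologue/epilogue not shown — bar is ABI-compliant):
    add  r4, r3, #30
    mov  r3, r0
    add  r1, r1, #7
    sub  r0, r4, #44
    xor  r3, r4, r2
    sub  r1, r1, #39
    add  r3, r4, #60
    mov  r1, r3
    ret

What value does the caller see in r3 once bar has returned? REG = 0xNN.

REG = 0x0c

prologue: push r3 → mem[0xc1]=0x0c, sp=0xc1
prologue: push r4 → mem[0xc0]=0xad, sp=0xc0
body[0] add  r4, r3, #30 → r4=0x2a
body[1] mov  r3, r0 → r3=0x52
body[2] add  r1, r1, #7 → r1=0x52
body[3] sub  r0, r4, #44 → r0=0xfe
body[4] xor  r3, r4, r2 → r3=0x5d
body[5] sub  r1, r1, #39 → r1=0x2b
body[6] add  r3, r4, #60 → r3=0x66
body[7] mov  r1, r3 → r1=0x66
epilogue: pop r4=0xad, sp=0xc1
epilogue: pop r3=0x0c, sp=0xc2
r3 is callee-saved → restored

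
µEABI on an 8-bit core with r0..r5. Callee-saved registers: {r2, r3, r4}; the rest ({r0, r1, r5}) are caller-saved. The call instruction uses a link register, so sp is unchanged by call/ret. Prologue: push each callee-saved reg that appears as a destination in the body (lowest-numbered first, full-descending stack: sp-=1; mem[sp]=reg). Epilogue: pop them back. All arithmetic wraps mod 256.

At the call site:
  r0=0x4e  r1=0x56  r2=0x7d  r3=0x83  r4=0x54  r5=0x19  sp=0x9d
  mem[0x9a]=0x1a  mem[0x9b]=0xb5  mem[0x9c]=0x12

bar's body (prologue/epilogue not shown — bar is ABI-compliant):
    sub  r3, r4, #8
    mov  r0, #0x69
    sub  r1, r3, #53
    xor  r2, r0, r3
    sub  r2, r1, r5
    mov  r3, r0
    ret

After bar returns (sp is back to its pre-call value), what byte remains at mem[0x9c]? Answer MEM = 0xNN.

MEM = 0x7d

prologue: push r2 -> mem[0x9c]=0x7d, sp=0x9c
prologue: push r3 -> mem[0x9b]=0x83, sp=0x9b
body[0] sub  r3, r4, #8 -> r3=0x4c
body[1] mov  r0, #0x69 -> r0=0x69
body[2] sub  r1, r3, #53 -> r1=0x17
body[3] xor  r2, r0, r3 -> r2=0x25
body[4] sub  r2, r1, r5 -> r2=0xfe
body[5] mov  r3, r0 -> r3=0x69
epilogue: pop r3=0x83, sp=0x9c
epilogue: pop r2=0x7d, sp=0x9d
prologue pushed ['r2', 'r3'] at ['0x9c', '0x9b']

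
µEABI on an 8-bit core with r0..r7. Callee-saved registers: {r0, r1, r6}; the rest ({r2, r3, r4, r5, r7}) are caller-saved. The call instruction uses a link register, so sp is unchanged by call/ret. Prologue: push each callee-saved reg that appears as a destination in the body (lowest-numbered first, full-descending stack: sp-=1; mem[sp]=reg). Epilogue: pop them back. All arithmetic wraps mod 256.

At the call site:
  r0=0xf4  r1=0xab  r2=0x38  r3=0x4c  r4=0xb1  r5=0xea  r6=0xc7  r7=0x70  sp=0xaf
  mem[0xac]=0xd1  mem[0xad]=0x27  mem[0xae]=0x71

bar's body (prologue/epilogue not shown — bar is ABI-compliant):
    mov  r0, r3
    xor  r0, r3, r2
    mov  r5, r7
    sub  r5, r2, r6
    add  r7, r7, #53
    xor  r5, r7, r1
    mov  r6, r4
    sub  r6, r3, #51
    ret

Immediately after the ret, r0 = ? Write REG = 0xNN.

prologue: push r0 → mem[0xae]=0xf4, sp=0xae
prologue: push r6 → mem[0xad]=0xc7, sp=0xad
body[0] mov  r0, r3 → r0=0x4c
body[1] xor  r0, r3, r2 → r0=0x74
body[2] mov  r5, r7 → r5=0x70
body[3] sub  r5, r2, r6 → r5=0x71
body[4] add  r7, r7, #53 → r7=0xa5
body[5] xor  r5, r7, r1 → r5=0x0e
body[6] mov  r6, r4 → r6=0xb1
body[7] sub  r6, r3, #51 → r6=0x19
epilogue: pop r6=0xc7, sp=0xae
epilogue: pop r0=0xf4, sp=0xaf
r0 is callee-saved → restored

REG = 0xf4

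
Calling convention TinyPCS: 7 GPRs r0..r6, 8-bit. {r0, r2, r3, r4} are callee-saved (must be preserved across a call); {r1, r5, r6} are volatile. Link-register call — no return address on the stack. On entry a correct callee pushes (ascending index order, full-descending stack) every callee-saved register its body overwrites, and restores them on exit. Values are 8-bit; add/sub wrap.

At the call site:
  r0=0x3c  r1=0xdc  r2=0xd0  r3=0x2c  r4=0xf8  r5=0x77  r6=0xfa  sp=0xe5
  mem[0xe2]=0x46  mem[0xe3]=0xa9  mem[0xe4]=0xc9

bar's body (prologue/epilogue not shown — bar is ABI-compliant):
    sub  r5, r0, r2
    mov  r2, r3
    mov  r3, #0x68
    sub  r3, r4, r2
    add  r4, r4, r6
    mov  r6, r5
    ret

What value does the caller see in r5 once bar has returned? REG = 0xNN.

prologue: push r2 -> mem[0xe4]=0xd0, sp=0xe4
prologue: push r3 -> mem[0xe3]=0x2c, sp=0xe3
prologue: push r4 -> mem[0xe2]=0xf8, sp=0xe2
body[0] sub  r5, r0, r2 -> r5=0x6c
body[1] mov  r2, r3 -> r2=0x2c
body[2] mov  r3, #0x68 -> r3=0x68
body[3] sub  r3, r4, r2 -> r3=0xcc
body[4] add  r4, r4, r6 -> r4=0xf2
body[5] mov  r6, r5 -> r6=0x6c
epilogue: pop r4=0xf8, sp=0xe3
epilogue: pop r3=0x2c, sp=0xe4
epilogue: pop r2=0xd0, sp=0xe5
r5 is caller-saved -> body value

REG = 0x6c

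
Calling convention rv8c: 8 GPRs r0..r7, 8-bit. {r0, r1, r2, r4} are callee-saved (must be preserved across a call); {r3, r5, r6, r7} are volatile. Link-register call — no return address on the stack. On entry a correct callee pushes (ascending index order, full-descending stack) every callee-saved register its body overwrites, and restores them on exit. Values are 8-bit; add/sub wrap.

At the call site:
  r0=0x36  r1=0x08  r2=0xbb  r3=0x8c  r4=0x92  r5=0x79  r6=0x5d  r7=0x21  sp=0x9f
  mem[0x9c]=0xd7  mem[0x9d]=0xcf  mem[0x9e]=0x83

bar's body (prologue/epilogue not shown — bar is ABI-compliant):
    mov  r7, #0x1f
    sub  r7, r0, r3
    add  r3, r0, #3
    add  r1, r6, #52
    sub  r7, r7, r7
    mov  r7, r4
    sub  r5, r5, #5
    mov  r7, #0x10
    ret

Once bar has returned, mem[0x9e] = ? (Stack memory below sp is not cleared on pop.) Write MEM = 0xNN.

MEM = 0x08

prologue: push r1 -> mem[0x9e]=0x08, sp=0x9e
body[0] mov  r7, #0x1f -> r7=0x1f
body[1] sub  r7, r0, r3 -> r7=0xaa
body[2] add  r3, r0, #3 -> r3=0x39
body[3] add  r1, r6, #52 -> r1=0x91
body[4] sub  r7, r7, r7 -> r7=0x00
body[5] mov  r7, r4 -> r7=0x92
body[6] sub  r5, r5, #5 -> r5=0x74
body[7] mov  r7, #0x10 -> r7=0x10
epilogue: pop r1=0x08, sp=0x9f
prologue pushed ['r1'] at ['0x9e']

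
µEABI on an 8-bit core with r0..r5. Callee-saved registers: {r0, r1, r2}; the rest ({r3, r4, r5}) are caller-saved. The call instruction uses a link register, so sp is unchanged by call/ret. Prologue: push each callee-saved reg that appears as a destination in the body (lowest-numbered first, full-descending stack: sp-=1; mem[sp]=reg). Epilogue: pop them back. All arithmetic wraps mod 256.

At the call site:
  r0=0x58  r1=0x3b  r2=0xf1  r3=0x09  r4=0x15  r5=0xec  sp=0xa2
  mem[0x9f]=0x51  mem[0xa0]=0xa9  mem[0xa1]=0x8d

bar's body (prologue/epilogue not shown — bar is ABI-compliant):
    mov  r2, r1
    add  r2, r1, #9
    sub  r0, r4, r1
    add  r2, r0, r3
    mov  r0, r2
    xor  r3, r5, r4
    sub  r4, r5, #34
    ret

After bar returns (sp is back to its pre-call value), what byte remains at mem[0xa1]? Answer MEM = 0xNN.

MEM = 0x58

prologue: push r0 -> mem[0xa1]=0x58, sp=0xa1
prologue: push r2 -> mem[0xa0]=0xf1, sp=0xa0
body[0] mov  r2, r1 -> r2=0x3b
body[1] add  r2, r1, #9 -> r2=0x44
body[2] sub  r0, r4, r1 -> r0=0xda
body[3] add  r2, r0, r3 -> r2=0xe3
body[4] mov  r0, r2 -> r0=0xe3
body[5] xor  r3, r5, r4 -> r3=0xf9
body[6] sub  r4, r5, #34 -> r4=0xca
epilogue: pop r2=0xf1, sp=0xa1
epilogue: pop r0=0x58, sp=0xa2
prologue pushed ['r0', 'r2'] at ['0xa1', '0xa0']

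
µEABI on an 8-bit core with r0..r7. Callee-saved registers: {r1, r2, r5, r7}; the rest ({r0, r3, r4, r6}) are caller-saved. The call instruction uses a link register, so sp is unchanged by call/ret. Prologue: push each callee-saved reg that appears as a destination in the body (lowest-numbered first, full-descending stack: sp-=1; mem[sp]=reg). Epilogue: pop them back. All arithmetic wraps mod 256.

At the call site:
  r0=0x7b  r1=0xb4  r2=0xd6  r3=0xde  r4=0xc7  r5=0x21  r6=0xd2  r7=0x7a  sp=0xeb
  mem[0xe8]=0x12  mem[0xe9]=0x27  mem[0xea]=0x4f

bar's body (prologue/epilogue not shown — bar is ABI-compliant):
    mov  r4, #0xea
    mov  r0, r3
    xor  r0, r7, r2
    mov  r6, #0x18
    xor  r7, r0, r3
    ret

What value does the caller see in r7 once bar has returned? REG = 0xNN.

REG = 0x7a

prologue: push r7 → mem[0xea]=0x7a, sp=0xea
body[0] mov  r4, #0xea → r4=0xea
body[1] mov  r0, r3 → r0=0xde
body[2] xor  r0, r7, r2 → r0=0xac
body[3] mov  r6, #0x18 → r6=0x18
body[4] xor  r7, r0, r3 → r7=0x72
epilogue: pop r7=0x7a, sp=0xeb
r7 is callee-saved → restored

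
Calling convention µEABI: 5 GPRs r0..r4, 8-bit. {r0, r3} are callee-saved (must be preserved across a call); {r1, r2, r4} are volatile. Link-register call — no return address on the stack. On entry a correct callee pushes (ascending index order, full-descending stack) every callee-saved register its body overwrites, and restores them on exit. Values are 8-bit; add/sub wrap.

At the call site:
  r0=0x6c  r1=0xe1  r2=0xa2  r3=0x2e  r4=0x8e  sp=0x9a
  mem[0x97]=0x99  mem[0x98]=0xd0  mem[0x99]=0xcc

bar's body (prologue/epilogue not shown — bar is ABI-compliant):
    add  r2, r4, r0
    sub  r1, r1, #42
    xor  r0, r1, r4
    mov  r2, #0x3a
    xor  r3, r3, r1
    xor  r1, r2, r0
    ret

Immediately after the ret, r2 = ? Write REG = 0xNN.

prologue: push r0 -> mem[0x99]=0x6c, sp=0x99
prologue: push r3 -> mem[0x98]=0x2e, sp=0x98
body[0] add  r2, r4, r0 -> r2=0xfa
body[1] sub  r1, r1, #42 -> r1=0xb7
body[2] xor  r0, r1, r4 -> r0=0x39
body[3] mov  r2, #0x3a -> r2=0x3a
body[4] xor  r3, r3, r1 -> r3=0x99
body[5] xor  r1, r2, r0 -> r1=0x03
epilogue: pop r3=0x2e, sp=0x99
epilogue: pop r0=0x6c, sp=0x9a
r2 is caller-saved -> body value

REG = 0x3a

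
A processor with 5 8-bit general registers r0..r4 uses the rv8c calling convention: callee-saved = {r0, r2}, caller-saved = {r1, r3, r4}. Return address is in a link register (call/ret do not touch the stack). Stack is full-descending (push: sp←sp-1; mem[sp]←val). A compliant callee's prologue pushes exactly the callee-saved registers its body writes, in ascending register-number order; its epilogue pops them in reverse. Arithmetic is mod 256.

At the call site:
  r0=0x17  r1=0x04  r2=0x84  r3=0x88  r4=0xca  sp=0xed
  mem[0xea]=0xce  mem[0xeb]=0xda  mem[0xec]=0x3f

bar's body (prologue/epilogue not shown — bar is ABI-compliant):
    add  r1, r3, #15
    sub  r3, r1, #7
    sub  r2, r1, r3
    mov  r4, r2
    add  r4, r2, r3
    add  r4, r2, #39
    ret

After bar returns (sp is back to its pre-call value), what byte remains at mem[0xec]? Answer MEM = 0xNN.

MEM = 0x84

prologue: push r2 → mem[0xec]=0x84, sp=0xec
body[0] add  r1, r3, #15 → r1=0x97
body[1] sub  r3, r1, #7 → r3=0x90
body[2] sub  r2, r1, r3 → r2=0x07
body[3] mov  r4, r2 → r4=0x07
body[4] add  r4, r2, r3 → r4=0x97
body[5] add  r4, r2, #39 → r4=0x2e
epilogue: pop r2=0x84, sp=0xed
prologue pushed ['r2'] at ['0xec']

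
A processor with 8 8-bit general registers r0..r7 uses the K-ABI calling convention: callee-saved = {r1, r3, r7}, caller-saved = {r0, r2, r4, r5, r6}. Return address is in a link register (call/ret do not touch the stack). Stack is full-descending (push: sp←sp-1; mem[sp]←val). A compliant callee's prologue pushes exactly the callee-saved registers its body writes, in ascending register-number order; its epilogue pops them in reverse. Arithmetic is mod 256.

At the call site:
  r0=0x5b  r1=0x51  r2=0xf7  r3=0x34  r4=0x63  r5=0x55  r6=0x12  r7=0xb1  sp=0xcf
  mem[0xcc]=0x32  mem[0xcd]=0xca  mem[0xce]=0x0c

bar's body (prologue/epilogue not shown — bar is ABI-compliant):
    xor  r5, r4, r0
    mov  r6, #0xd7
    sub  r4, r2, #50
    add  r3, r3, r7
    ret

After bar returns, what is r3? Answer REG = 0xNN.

prologue: push r3 -> mem[0xce]=0x34, sp=0xce
body[0] xor  r5, r4, r0 -> r5=0x38
body[1] mov  r6, #0xd7 -> r6=0xd7
body[2] sub  r4, r2, #50 -> r4=0xc5
body[3] add  r3, r3, r7 -> r3=0xe5
epilogue: pop r3=0x34, sp=0xcf
r3 is callee-saved -> restored

REG = 0x34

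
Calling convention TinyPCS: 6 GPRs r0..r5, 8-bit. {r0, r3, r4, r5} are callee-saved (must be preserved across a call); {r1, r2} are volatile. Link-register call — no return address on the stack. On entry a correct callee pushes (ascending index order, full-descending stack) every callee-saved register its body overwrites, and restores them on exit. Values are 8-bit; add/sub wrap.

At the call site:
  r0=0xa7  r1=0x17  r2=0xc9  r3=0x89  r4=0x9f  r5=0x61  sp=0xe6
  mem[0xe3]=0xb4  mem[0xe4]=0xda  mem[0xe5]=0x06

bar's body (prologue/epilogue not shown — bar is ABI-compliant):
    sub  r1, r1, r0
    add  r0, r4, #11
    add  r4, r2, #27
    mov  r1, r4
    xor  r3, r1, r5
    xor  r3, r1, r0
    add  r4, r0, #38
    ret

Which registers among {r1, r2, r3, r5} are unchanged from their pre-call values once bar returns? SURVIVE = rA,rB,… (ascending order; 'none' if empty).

prologue: push r0 -> mem[0xe5]=0xa7, sp=0xe5
prologue: push r3 -> mem[0xe4]=0x89, sp=0xe4
prologue: push r4 -> mem[0xe3]=0x9f, sp=0xe3
body[0] sub  r1, r1, r0 -> r1=0x70
body[1] add  r0, r4, #11 -> r0=0xaa
body[2] add  r4, r2, #27 -> r4=0xe4
body[3] mov  r1, r4 -> r1=0xe4
body[4] xor  r3, r1, r5 -> r3=0x85
body[5] xor  r3, r1, r0 -> r3=0x4e
body[6] add  r4, r0, #38 -> r4=0xd0
epilogue: pop r4=0x9f, sp=0xe4
epilogue: pop r3=0x89, sp=0xe5
epilogue: pop r0=0xa7, sp=0xe6
r1: caller-saved, written=True
r2: caller-saved, written=False
r3: callee-saved, written=True
r5: callee-saved, written=False

SURVIVE = r2,r3,r5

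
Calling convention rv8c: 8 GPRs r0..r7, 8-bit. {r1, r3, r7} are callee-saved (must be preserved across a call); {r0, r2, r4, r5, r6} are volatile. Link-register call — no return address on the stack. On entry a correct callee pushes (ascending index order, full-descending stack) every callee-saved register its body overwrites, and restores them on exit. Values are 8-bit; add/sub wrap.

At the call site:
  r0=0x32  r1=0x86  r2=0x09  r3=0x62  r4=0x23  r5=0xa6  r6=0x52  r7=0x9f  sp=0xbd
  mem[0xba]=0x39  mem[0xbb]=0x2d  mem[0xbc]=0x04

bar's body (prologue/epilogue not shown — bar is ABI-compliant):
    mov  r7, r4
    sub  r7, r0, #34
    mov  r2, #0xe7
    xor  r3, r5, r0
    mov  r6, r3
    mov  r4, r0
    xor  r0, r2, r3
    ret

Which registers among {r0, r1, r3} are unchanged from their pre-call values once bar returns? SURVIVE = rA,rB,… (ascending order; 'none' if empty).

prologue: push r3 -> mem[0xbc]=0x62, sp=0xbc
prologue: push r7 -> mem[0xbb]=0x9f, sp=0xbb
body[0] mov  r7, r4 -> r7=0x23
body[1] sub  r7, r0, #34 -> r7=0x10
body[2] mov  r2, #0xe7 -> r2=0xe7
body[3] xor  r3, r5, r0 -> r3=0x94
body[4] mov  r6, r3 -> r6=0x94
body[5] mov  r4, r0 -> r4=0x32
body[6] xor  r0, r2, r3 -> r0=0x73
epilogue: pop r7=0x9f, sp=0xbc
epilogue: pop r3=0x62, sp=0xbd
r0: caller-saved, written=True
r1: callee-saved, written=False
r3: callee-saved, written=True

SURVIVE = r1,r3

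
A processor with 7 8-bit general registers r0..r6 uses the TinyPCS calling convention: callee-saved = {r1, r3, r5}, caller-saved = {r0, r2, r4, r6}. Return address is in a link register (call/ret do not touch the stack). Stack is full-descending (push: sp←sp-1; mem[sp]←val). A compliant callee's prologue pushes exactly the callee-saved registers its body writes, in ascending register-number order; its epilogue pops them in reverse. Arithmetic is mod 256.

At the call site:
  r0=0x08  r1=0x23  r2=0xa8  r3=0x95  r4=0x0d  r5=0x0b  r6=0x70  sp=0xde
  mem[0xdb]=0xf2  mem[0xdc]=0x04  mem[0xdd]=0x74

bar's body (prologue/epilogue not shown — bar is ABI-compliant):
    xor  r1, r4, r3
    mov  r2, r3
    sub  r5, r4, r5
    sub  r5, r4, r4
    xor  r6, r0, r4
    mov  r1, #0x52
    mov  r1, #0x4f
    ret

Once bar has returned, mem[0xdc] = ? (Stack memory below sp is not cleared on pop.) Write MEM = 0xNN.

MEM = 0x0b

prologue: push r1 → mem[0xdd]=0x23, sp=0xdd
prologue: push r5 → mem[0xdc]=0x0b, sp=0xdc
body[0] xor  r1, r4, r3 → r1=0x98
body[1] mov  r2, r3 → r2=0x95
body[2] sub  r5, r4, r5 → r5=0x02
body[3] sub  r5, r4, r4 → r5=0x00
body[4] xor  r6, r0, r4 → r6=0x05
body[5] mov  r1, #0x52 → r1=0x52
body[6] mov  r1, #0x4f → r1=0x4f
epilogue: pop r5=0x0b, sp=0xdd
epilogue: pop r1=0x23, sp=0xde
prologue pushed ['r1', 'r5'] at ['0xdd', '0xdc']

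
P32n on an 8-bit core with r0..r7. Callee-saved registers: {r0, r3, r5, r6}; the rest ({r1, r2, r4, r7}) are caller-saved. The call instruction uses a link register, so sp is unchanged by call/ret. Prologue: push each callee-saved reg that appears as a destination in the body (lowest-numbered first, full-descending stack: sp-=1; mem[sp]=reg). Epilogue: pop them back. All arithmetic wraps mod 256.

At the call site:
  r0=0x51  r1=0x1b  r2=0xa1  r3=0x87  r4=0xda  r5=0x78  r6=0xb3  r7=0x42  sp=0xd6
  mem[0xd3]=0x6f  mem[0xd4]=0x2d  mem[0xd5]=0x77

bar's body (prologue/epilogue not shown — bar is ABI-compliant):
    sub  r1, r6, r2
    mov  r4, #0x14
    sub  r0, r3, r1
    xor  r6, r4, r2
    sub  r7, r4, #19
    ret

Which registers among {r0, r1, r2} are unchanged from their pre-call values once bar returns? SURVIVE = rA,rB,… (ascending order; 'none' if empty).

SURVIVE = r0,r2

prologue: push r0 → mem[0xd5]=0x51, sp=0xd5
prologue: push r6 → mem[0xd4]=0xb3, sp=0xd4
body[0] sub  r1, r6, r2 → r1=0x12
body[1] mov  r4, #0x14 → r4=0x14
body[2] sub  r0, r3, r1 → r0=0x75
body[3] xor  r6, r4, r2 → r6=0xb5
body[4] sub  r7, r4, #19 → r7=0x01
epilogue: pop r6=0xb3, sp=0xd5
epilogue: pop r0=0x51, sp=0xd6
r0: callee-saved, written=True
r1: caller-saved, written=True
r2: caller-saved, written=False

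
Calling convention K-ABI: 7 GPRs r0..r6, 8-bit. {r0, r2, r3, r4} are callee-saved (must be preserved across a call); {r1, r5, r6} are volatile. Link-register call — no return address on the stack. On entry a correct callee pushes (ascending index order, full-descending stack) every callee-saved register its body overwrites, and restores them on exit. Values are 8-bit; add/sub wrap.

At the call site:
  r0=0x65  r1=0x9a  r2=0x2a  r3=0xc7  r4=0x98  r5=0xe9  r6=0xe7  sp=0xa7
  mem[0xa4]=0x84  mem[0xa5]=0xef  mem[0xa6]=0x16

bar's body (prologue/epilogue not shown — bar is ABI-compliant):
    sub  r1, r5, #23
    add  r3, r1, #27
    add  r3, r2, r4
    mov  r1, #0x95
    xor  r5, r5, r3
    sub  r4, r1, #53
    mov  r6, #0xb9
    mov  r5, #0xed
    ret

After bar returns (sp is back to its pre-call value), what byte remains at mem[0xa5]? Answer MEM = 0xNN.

MEM = 0x98

prologue: push r3 -> mem[0xa6]=0xc7, sp=0xa6
prologue: push r4 -> mem[0xa5]=0x98, sp=0xa5
body[0] sub  r1, r5, #23 -> r1=0xd2
body[1] add  r3, r1, #27 -> r3=0xed
body[2] add  r3, r2, r4 -> r3=0xc2
body[3] mov  r1, #0x95 -> r1=0x95
body[4] xor  r5, r5, r3 -> r5=0x2b
body[5] sub  r4, r1, #53 -> r4=0x60
body[6] mov  r6, #0xb9 -> r6=0xb9
body[7] mov  r5, #0xed -> r5=0xed
epilogue: pop r4=0x98, sp=0xa6
epilogue: pop r3=0xc7, sp=0xa7
prologue pushed ['r3', 'r4'] at ['0xa6', '0xa5']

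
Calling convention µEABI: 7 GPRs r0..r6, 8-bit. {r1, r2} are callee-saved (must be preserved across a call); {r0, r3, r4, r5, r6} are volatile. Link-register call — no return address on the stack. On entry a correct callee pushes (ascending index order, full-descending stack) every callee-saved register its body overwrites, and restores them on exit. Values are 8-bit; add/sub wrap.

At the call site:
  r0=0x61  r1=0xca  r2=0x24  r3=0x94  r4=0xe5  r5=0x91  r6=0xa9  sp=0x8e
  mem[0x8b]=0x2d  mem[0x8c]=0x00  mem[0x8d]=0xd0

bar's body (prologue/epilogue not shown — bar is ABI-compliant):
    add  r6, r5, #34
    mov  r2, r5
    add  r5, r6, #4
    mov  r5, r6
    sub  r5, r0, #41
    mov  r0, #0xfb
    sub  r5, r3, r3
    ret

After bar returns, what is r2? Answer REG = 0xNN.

REG = 0x24

prologue: push r2 -> mem[0x8d]=0x24, sp=0x8d
body[0] add  r6, r5, #34 -> r6=0xb3
body[1] mov  r2, r5 -> r2=0x91
body[2] add  r5, r6, #4 -> r5=0xb7
body[3] mov  r5, r6 -> r5=0xb3
body[4] sub  r5, r0, #41 -> r5=0x38
body[5] mov  r0, #0xfb -> r0=0xfb
body[6] sub  r5, r3, r3 -> r5=0x00
epilogue: pop r2=0x24, sp=0x8e
r2 is callee-saved -> restored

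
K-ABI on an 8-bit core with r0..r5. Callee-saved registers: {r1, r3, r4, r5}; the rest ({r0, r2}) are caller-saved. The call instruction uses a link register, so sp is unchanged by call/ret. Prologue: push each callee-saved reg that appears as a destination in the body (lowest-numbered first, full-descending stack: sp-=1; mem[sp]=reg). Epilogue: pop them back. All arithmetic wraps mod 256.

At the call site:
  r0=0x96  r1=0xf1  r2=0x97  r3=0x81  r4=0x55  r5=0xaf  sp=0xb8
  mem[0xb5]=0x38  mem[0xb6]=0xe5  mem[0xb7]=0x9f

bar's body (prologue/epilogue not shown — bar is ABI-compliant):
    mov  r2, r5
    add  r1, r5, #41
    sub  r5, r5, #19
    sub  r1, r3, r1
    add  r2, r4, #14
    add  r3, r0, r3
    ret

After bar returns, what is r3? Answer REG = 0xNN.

prologue: push r1 → mem[0xb7]=0xf1, sp=0xb7
prologue: push r3 → mem[0xb6]=0x81, sp=0xb6
prologue: push r5 → mem[0xb5]=0xaf, sp=0xb5
body[0] mov  r2, r5 → r2=0xaf
body[1] add  r1, r5, #41 → r1=0xd8
body[2] sub  r5, r5, #19 → r5=0x9c
body[3] sub  r1, r3, r1 → r1=0xa9
body[4] add  r2, r4, #14 → r2=0x63
body[5] add  r3, r0, r3 → r3=0x17
epilogue: pop r5=0xaf, sp=0xb6
epilogue: pop r3=0x81, sp=0xb7
epilogue: pop r1=0xf1, sp=0xb8
r3 is callee-saved → restored

REG = 0x81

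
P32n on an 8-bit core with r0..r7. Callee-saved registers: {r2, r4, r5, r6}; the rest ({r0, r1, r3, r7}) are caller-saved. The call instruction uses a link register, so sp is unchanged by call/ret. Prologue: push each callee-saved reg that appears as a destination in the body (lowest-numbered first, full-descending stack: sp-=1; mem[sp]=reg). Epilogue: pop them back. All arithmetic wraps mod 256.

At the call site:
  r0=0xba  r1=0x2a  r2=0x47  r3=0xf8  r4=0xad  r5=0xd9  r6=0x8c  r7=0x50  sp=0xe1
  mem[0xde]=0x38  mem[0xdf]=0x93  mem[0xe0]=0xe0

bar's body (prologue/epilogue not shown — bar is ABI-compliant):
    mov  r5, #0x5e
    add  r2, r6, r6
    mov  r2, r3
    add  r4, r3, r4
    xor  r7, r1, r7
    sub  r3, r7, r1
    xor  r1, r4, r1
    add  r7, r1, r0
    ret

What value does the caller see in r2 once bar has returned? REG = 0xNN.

prologue: push r2 → mem[0xe0]=0x47, sp=0xe0
prologue: push r4 → mem[0xdf]=0xad, sp=0xdf
prologue: push r5 → mem[0xde]=0xd9, sp=0xde
body[0] mov  r5, #0x5e → r5=0x5e
body[1] add  r2, r6, r6 → r2=0x18
body[2] mov  r2, r3 → r2=0xf8
body[3] add  r4, r3, r4 → r4=0xa5
body[4] xor  r7, r1, r7 → r7=0x7a
body[5] sub  r3, r7, r1 → r3=0x50
body[6] xor  r1, r4, r1 → r1=0x8f
body[7] add  r7, r1, r0 → r7=0x49
epilogue: pop r5=0xd9, sp=0xdf
epilogue: pop r4=0xad, sp=0xe0
epilogue: pop r2=0x47, sp=0xe1
r2 is callee-saved → restored

REG = 0x47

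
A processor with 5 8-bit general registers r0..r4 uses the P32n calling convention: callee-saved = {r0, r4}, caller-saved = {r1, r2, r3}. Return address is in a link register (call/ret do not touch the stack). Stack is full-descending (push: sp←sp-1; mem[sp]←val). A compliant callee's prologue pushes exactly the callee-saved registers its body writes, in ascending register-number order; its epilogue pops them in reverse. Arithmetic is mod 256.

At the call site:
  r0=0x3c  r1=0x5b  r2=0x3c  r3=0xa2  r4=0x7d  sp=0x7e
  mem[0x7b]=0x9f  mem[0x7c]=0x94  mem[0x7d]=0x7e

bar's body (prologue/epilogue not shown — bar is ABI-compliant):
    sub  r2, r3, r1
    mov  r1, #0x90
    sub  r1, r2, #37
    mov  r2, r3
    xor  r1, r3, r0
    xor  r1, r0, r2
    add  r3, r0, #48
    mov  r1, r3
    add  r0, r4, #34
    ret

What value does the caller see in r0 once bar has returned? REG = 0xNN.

prologue: push r0 -> mem[0x7d]=0x3c, sp=0x7d
body[0] sub  r2, r3, r1 -> r2=0x47
body[1] mov  r1, #0x90 -> r1=0x90
body[2] sub  r1, r2, #37 -> r1=0x22
body[3] mov  r2, r3 -> r2=0xa2
body[4] xor  r1, r3, r0 -> r1=0x9e
body[5] xor  r1, r0, r2 -> r1=0x9e
body[6] add  r3, r0, #48 -> r3=0x6c
body[7] mov  r1, r3 -> r1=0x6c
body[8] add  r0, r4, #34 -> r0=0x9f
epilogue: pop r0=0x3c, sp=0x7e
r0 is callee-saved -> restored

REG = 0x3c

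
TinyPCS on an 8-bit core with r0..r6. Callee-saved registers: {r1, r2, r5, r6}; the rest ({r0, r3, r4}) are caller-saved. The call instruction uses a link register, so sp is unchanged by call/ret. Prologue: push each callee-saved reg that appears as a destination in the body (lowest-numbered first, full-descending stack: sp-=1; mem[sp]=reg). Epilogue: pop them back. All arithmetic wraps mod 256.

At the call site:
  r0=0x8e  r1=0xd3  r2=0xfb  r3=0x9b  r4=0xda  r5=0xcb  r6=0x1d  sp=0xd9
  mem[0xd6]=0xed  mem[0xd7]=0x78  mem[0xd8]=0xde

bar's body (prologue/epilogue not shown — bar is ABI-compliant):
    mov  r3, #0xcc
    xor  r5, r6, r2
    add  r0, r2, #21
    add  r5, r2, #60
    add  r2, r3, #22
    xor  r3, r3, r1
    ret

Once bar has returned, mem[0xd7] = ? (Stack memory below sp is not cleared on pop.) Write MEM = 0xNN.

MEM = 0xcb

prologue: push r2 -> mem[0xd8]=0xfb, sp=0xd8
prologue: push r5 -> mem[0xd7]=0xcb, sp=0xd7
body[0] mov  r3, #0xcc -> r3=0xcc
body[1] xor  r5, r6, r2 -> r5=0xe6
body[2] add  r0, r2, #21 -> r0=0x10
body[3] add  r5, r2, #60 -> r5=0x37
body[4] add  r2, r3, #22 -> r2=0xe2
body[5] xor  r3, r3, r1 -> r3=0x1f
epilogue: pop r5=0xcb, sp=0xd8
epilogue: pop r2=0xfb, sp=0xd9
prologue pushed ['r2', 'r5'] at ['0xd8', '0xd7']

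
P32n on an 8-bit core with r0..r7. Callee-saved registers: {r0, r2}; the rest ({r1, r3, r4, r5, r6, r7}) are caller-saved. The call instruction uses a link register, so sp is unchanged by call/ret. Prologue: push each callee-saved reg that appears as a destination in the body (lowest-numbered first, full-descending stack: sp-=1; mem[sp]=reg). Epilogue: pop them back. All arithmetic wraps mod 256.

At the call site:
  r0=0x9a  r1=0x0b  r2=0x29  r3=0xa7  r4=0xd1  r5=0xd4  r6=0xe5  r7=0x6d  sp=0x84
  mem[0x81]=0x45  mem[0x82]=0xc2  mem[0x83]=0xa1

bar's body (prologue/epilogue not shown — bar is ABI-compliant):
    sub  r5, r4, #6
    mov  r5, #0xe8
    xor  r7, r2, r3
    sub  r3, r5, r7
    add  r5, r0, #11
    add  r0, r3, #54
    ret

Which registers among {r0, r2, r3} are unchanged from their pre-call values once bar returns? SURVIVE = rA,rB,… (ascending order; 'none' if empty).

prologue: push r0 → mem[0x83]=0x9a, sp=0x83
body[0] sub  r5, r4, #6 → r5=0xcb
body[1] mov  r5, #0xe8 → r5=0xe8
body[2] xor  r7, r2, r3 → r7=0x8e
body[3] sub  r3, r5, r7 → r3=0x5a
body[4] add  r5, r0, #11 → r5=0xa5
body[5] add  r0, r3, #54 → r0=0x90
epilogue: pop r0=0x9a, sp=0x84
r0: callee-saved, written=True
r2: callee-saved, written=False
r3: caller-saved, written=True

SURVIVE = r0,r2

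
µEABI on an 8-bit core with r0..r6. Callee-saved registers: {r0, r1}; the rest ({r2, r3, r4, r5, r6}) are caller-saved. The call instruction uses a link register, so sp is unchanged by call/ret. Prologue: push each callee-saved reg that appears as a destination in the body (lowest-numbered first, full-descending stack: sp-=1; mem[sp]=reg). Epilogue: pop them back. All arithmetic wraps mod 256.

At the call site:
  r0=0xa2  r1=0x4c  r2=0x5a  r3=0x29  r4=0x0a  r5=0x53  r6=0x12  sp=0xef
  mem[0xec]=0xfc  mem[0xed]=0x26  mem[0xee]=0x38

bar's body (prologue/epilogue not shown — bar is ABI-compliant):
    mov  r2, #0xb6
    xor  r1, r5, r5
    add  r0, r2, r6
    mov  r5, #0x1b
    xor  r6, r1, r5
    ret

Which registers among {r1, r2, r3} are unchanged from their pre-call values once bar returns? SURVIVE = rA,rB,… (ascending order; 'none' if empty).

SURVIVE = r1,r3

prologue: push r0 -> mem[0xee]=0xa2, sp=0xee
prologue: push r1 -> mem[0xed]=0x4c, sp=0xed
body[0] mov  r2, #0xb6 -> r2=0xb6
body[1] xor  r1, r5, r5 -> r1=0x00
body[2] add  r0, r2, r6 -> r0=0xc8
body[3] mov  r5, #0x1b -> r5=0x1b
body[4] xor  r6, r1, r5 -> r6=0x1b
epilogue: pop r1=0x4c, sp=0xee
epilogue: pop r0=0xa2, sp=0xef
r1: callee-saved, written=True
r2: caller-saved, written=True
r3: caller-saved, written=False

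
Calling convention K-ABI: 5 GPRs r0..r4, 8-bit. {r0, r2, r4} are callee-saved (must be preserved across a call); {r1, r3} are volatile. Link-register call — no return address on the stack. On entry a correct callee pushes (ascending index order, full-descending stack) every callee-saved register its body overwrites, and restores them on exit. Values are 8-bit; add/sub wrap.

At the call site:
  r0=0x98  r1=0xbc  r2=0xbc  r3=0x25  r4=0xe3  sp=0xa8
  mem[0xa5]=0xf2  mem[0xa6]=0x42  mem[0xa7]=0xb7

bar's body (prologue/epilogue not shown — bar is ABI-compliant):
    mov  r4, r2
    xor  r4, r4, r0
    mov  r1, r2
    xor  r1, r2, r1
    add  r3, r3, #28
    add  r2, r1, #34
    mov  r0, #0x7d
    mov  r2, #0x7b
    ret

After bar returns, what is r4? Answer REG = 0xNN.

prologue: push r0 → mem[0xa7]=0x98, sp=0xa7
prologue: push r2 → mem[0xa6]=0xbc, sp=0xa6
prologue: push r4 → mem[0xa5]=0xe3, sp=0xa5
body[0] mov  r4, r2 → r4=0xbc
body[1] xor  r4, r4, r0 → r4=0x24
body[2] mov  r1, r2 → r1=0xbc
body[3] xor  r1, r2, r1 → r1=0x00
body[4] add  r3, r3, #28 → r3=0x41
body[5] add  r2, r1, #34 → r2=0x22
body[6] mov  r0, #0x7d → r0=0x7d
body[7] mov  r2, #0x7b → r2=0x7b
epilogue: pop r4=0xe3, sp=0xa6
epilogue: pop r2=0xbc, sp=0xa7
epilogue: pop r0=0x98, sp=0xa8
r4 is callee-saved → restored

REG = 0xe3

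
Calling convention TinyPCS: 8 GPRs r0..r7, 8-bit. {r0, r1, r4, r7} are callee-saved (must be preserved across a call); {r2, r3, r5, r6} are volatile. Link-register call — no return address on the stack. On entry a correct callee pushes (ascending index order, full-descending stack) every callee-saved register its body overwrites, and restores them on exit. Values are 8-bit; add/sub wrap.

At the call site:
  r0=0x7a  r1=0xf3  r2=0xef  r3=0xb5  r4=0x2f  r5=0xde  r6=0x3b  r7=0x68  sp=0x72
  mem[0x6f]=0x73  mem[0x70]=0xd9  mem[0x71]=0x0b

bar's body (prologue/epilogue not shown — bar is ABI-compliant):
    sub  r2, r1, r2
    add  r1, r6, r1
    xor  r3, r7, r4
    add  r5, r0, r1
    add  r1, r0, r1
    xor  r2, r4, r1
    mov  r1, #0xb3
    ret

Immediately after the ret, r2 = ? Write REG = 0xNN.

REG = 0x87

prologue: push r1 → mem[0x71]=0xf3, sp=0x71
body[0] sub  r2, r1, r2 → r2=0x04
body[1] add  r1, r6, r1 → r1=0x2e
body[2] xor  r3, r7, r4 → r3=0x47
body[3] add  r5, r0, r1 → r5=0xa8
body[4] add  r1, r0, r1 → r1=0xa8
body[5] xor  r2, r4, r1 → r2=0x87
body[6] mov  r1, #0xb3 → r1=0xb3
epilogue: pop r1=0xf3, sp=0x72
r2 is caller-saved → body value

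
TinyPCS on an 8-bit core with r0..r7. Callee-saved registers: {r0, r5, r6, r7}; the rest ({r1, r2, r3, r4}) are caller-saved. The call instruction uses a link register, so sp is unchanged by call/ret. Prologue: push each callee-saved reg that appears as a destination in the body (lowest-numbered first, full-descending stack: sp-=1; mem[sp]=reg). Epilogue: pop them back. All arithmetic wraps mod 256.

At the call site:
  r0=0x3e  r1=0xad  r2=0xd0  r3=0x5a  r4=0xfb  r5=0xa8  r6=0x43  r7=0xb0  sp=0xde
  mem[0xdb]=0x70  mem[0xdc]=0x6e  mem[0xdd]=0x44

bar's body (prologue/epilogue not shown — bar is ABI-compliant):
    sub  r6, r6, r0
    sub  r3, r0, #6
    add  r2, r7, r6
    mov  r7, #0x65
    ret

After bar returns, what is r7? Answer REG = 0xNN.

REG = 0xb0

prologue: push r6 -> mem[0xdd]=0x43, sp=0xdd
prologue: push r7 -> mem[0xdc]=0xb0, sp=0xdc
body[0] sub  r6, r6, r0 -> r6=0x05
body[1] sub  r3, r0, #6 -> r3=0x38
body[2] add  r2, r7, r6 -> r2=0xb5
body[3] mov  r7, #0x65 -> r7=0x65
epilogue: pop r7=0xb0, sp=0xdd
epilogue: pop r6=0x43, sp=0xde
r7 is callee-saved -> restored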